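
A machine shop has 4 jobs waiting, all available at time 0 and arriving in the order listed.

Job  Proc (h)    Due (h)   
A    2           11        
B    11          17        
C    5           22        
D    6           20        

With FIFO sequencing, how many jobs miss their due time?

FIFO (arrival order): A B C D.
A: 0→2, due 11, tardiness 0
B: 2→13, due 17, tardiness 0
C: 13→18, due 22, tardiness 0
D: 18→24, due 20, tardiness 4
Late jobs: 1.

1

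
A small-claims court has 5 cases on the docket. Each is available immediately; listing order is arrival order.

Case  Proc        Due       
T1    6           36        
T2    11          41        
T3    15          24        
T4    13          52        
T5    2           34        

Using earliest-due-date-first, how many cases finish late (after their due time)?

EDD (increasing due date): T3 T5 T1 T2 T4.
T3: 0→15, due 24, tardiness 0
T5: 15→17, due 34, tardiness 0
T1: 17→23, due 36, tardiness 0
T2: 23→34, due 41, tardiness 0
T4: 34→47, due 52, tardiness 0
Late cases: 0.

0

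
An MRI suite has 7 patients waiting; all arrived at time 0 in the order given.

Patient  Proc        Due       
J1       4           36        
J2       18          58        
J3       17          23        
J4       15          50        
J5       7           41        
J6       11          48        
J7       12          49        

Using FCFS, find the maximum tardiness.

35

FIFO (arrival order): J1 J2 J3 J4 J5 J6 J7.
J1: 0→4, due 36, tardiness 0
J2: 4→22, due 58, tardiness 0
J3: 22→39, due 23, tardiness 16
J4: 39→54, due 50, tardiness 4
J5: 54→61, due 41, tardiness 20
J6: 61→72, due 48, tardiness 24
J7: 72→84, due 49, tardiness 35
Maximum = 35.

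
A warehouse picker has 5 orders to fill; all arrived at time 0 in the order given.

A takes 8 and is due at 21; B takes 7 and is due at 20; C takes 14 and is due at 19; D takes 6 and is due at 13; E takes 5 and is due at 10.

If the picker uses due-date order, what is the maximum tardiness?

19

EDD (increasing due date): E D C B A.
E: 0→5, due 10, tardiness 0
D: 5→11, due 13, tardiness 0
C: 11→25, due 19, tardiness 6
B: 25→32, due 20, tardiness 12
A: 32→40, due 21, tardiness 19
Maximum = 19.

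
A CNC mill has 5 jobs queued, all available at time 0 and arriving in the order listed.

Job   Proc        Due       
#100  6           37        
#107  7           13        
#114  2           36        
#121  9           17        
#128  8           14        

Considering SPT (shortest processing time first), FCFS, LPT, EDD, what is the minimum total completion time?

80

SPT (increasing processing time): #114 #100 #107 #128 #121.
#114: 0→2
#100: 2→8
#107: 8→15
#128: 15→23
#121: 23→32
Sum = 2+8+15+23+32 = 80.
FIFO (arrival order): #100 #107 #114 #121 #128.
#100: 0→6
#107: 6→13
#114: 13→15
#121: 15→24
#128: 24→32
Sum = 6+13+15+24+32 = 90.
LPT (decreasing processing time): #121 #128 #107 #100 #114.
#121: 0→9
#128: 9→17
#107: 17→24
#100: 24→30
#114: 30→32
Sum = 9+17+24+30+32 = 112.
EDD (increasing due date): #107 #128 #121 #114 #100.
#107: 0→7
#128: 7→15
#121: 15→24
#114: 24→26
#100: 26→32
Sum = 7+15+24+26+32 = 104.
SPT 80, FIFO 90, LPT 112, EDD 104 → minimum 80.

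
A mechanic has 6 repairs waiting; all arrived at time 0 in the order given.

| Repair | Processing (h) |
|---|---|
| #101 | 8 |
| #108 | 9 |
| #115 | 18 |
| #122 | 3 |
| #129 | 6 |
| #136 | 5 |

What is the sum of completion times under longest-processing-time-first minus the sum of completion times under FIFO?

LPT (decreasing processing time): #115 #108 #101 #129 #136 #122.
#115: 0→18
#108: 18→27
#101: 27→35
#129: 35→41
#136: 41→46
#122: 46→49
Sum = 18+27+35+41+46+49 = 216.
FIFO (arrival order): #101 #108 #115 #122 #129 #136.
#101: 0→8
#108: 8→17
#115: 17→35
#122: 35→38
#129: 38→44
#136: 44→49
Sum = 8+17+35+38+44+49 = 191.
Difference = 216 − 191 = 25.

25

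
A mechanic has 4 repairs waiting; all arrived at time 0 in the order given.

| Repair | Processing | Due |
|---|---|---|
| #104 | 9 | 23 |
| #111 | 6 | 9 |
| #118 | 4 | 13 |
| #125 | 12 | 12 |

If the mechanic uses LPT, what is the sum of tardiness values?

LPT (decreasing processing time): #125 #104 #111 #118.
#125: 0→12, due 12, tardiness 0
#104: 12→21, due 23, tardiness 0
#111: 21→27, due 9, tardiness 18
#118: 27→31, due 13, tardiness 18
Sum = 0+0+18+18 = 36.

36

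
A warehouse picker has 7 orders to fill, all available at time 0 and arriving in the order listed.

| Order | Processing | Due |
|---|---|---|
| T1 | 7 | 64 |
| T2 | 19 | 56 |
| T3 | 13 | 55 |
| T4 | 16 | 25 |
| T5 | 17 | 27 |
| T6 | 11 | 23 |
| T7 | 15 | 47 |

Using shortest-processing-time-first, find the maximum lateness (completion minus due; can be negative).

SPT (increasing processing time): T1 T6 T3 T7 T4 T5 T2.
T1: 0→7, due 64, lateness -57
T6: 7→18, due 23, lateness -5
T3: 18→31, due 55, lateness -24
T7: 31→46, due 47, lateness -1
T4: 46→62, due 25, lateness 37
T5: 62→79, due 27, lateness 52
T2: 79→98, due 56, lateness 42
Maximum = 52.

52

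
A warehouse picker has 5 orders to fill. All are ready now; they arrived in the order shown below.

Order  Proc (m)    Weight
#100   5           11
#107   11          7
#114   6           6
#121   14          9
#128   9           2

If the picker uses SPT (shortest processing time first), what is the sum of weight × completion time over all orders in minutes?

783

SPT (increasing processing time): #100 #114 #128 #107 #121.
#100: finishes 5, weight 11, w·C = 55
#114: finishes 11, weight 6, w·C = 66
#128: finishes 20, weight 2, w·C = 40
#107: finishes 31, weight 7, w·C = 217
#121: finishes 45, weight 9, w·C = 405
Sum = 55+66+40+217+405 = 783.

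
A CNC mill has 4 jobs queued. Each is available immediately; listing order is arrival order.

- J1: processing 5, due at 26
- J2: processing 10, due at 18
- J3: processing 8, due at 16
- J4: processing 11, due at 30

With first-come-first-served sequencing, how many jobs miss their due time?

2

FIFO (arrival order): J1 J2 J3 J4.
J1: 0→5, due 26, tardiness 0
J2: 5→15, due 18, tardiness 0
J3: 15→23, due 16, tardiness 7
J4: 23→34, due 30, tardiness 4
Late jobs: 2.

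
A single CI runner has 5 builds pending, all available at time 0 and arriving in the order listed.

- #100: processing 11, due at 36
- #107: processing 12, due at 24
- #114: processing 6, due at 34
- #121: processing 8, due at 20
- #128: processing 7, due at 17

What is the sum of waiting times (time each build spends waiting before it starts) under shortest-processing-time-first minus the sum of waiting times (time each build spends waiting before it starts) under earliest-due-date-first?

-10

SPT (increasing processing time): #114 #128 #121 #100 #107.
#114: waits 0, runs 0→6
#128: waits 6, runs 6→13
#121: waits 13, runs 13→21
#100: waits 21, runs 21→32
#107: waits 32, runs 32→44
Sum = 0+6+13+21+32 = 72.
EDD (increasing due date): #128 #121 #107 #114 #100.
#128: waits 0, runs 0→7
#121: waits 7, runs 7→15
#107: waits 15, runs 15→27
#114: waits 27, runs 27→33
#100: waits 33, runs 33→44
Sum = 0+7+15+27+33 = 82.
Difference = 72 − 82 = -10.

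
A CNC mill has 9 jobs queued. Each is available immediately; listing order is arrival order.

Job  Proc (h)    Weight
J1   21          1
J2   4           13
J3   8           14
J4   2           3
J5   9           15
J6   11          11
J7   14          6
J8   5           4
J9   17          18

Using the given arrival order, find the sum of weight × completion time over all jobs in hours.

4526

FIFO (arrival order): J1 J2 J3 J4 J5 J6 J7 J8 J9.
J1: finishes 21, weight 1, w·C = 21
J2: finishes 25, weight 13, w·C = 325
J3: finishes 33, weight 14, w·C = 462
J4: finishes 35, weight 3, w·C = 105
J5: finishes 44, weight 15, w·C = 660
J6: finishes 55, weight 11, w·C = 605
J7: finishes 69, weight 6, w·C = 414
J8: finishes 74, weight 4, w·C = 296
J9: finishes 91, weight 18, w·C = 1638
Sum = 21+325+462+105+660+605+414+296+1638 = 4526.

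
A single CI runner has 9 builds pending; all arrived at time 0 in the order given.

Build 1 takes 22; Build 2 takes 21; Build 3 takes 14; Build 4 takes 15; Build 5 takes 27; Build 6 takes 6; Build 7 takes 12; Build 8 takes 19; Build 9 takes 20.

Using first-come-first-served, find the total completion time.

807

FIFO (arrival order): Build 1 Build 2 Build 3 Build 4 Build 5 Build 6 Build 7 Build 8 Build 9.
Build 1: 0→22
Build 2: 22→43
Build 3: 43→57
Build 4: 57→72
Build 5: 72→99
Build 6: 99→105
Build 7: 105→117
Build 8: 117→136
Build 9: 136→156
Sum = 22+43+57+72+99+105+117+136+156 = 807.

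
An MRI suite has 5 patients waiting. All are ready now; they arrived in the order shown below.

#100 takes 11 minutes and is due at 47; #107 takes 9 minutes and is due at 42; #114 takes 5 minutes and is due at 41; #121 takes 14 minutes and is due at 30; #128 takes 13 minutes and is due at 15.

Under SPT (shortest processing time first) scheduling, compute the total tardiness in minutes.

SPT (increasing processing time): #114 #107 #100 #128 #121.
#114: 0→5, due 41, tardiness 0
#107: 5→14, due 42, tardiness 0
#100: 14→25, due 47, tardiness 0
#128: 25→38, due 15, tardiness 23
#121: 38→52, due 30, tardiness 22
Sum = 0+0+0+23+22 = 45.

45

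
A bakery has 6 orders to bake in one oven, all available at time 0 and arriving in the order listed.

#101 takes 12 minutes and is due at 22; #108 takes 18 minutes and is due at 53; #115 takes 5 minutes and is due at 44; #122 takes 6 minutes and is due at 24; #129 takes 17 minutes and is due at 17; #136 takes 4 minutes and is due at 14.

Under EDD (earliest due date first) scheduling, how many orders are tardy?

EDD (increasing due date): #136 #129 #101 #122 #115 #108.
#136: 0→4, due 14, tardiness 0
#129: 4→21, due 17, tardiness 4
#101: 21→33, due 22, tardiness 11
#122: 33→39, due 24, tardiness 15
#115: 39→44, due 44, tardiness 0
#108: 44→62, due 53, tardiness 9
Late orders: 4.

4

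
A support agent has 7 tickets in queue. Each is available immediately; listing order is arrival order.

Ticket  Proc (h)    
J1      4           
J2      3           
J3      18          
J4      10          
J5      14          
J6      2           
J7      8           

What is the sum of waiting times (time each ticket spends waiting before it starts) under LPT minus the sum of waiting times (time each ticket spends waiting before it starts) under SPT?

LPT (decreasing processing time): J3 J5 J4 J7 J1 J2 J6.
J3: waits 0, runs 0→18
J5: waits 18, runs 18→32
J4: waits 32, runs 32→42
J7: waits 42, runs 42→50
J1: waits 50, runs 50→54
J2: waits 54, runs 54→57
J6: waits 57, runs 57→59
Sum = 0+18+32+42+50+54+57 = 253.
SPT (increasing processing time): J6 J2 J1 J7 J4 J5 J3.
J6: waits 0, runs 0→2
J2: waits 2, runs 2→5
J1: waits 5, runs 5→9
J7: waits 9, runs 9→17
J4: waits 17, runs 17→27
J5: waits 27, runs 27→41
J3: waits 41, runs 41→59
Sum = 0+2+5+9+17+27+41 = 101.
Difference = 253 − 101 = 152.

152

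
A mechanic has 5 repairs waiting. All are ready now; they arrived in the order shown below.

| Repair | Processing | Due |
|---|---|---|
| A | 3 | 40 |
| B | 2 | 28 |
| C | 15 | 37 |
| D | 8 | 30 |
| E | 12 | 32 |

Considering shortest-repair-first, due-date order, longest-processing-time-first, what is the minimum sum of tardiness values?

SPT (increasing processing time): B A D E C.
B: 0→2, due 28, tardiness 0
A: 2→5, due 40, tardiness 0
D: 5→13, due 30, tardiness 0
E: 13→25, due 32, tardiness 0
C: 25→40, due 37, tardiness 3
Sum = 0+0+0+0+3 = 3.
EDD (increasing due date): B D E C A.
B: 0→2, due 28, tardiness 0
D: 2→10, due 30, tardiness 0
E: 10→22, due 32, tardiness 0
C: 22→37, due 37, tardiness 0
A: 37→40, due 40, tardiness 0
Sum = 0+0+0+0+0 = 0.
LPT (decreasing processing time): C E D A B.
C: 0→15, due 37, tardiness 0
E: 15→27, due 32, tardiness 0
D: 27→35, due 30, tardiness 5
A: 35→38, due 40, tardiness 0
B: 38→40, due 28, tardiness 12
Sum = 0+0+5+0+12 = 17.
SPT 3, EDD 0, LPT 17 → minimum 0.

0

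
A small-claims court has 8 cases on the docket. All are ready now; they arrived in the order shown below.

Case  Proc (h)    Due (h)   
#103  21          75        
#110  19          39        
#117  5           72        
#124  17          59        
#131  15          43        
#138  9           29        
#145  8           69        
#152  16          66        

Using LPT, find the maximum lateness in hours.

LPT (decreasing processing time): #103 #110 #124 #152 #131 #138 #145 #117.
#103: 0→21, due 75, lateness -54
#110: 21→40, due 39, lateness 1
#124: 40→57, due 59, lateness -2
#152: 57→73, due 66, lateness 7
#131: 73→88, due 43, lateness 45
#138: 88→97, due 29, lateness 68
#145: 97→105, due 69, lateness 36
#117: 105→110, due 72, lateness 38
Maximum = 68.

68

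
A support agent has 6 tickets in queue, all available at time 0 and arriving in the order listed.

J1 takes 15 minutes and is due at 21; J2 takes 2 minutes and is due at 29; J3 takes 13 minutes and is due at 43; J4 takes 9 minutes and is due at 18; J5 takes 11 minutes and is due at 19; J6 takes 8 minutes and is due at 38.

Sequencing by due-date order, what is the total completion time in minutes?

204

EDD (increasing due date): J4 J5 J1 J2 J6 J3.
J4: 0→9
J5: 9→20
J1: 20→35
J2: 35→37
J6: 37→45
J3: 45→58
Sum = 9+20+35+37+45+58 = 204.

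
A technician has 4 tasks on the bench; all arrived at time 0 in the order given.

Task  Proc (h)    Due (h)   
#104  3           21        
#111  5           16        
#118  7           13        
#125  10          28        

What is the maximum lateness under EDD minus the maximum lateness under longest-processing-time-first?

-9

EDD (increasing due date): #118 #111 #104 #125.
#118: 0→7, due 13, lateness -6
#111: 7→12, due 16, lateness -4
#104: 12→15, due 21, lateness -6
#125: 15→25, due 28, lateness -3
Maximum = -3.
LPT (decreasing processing time): #125 #118 #111 #104.
#125: 0→10, due 28, lateness -18
#118: 10→17, due 13, lateness 4
#111: 17→22, due 16, lateness 6
#104: 22→25, due 21, lateness 4
Maximum = 6.
Difference = -3 − 6 = -9.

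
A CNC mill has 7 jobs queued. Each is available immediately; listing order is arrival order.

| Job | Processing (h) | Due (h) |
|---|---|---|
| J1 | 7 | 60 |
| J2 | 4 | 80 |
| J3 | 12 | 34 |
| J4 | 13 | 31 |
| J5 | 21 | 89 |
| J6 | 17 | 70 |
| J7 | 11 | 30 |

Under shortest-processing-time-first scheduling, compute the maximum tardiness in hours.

SPT (increasing processing time): J2 J1 J7 J3 J4 J6 J5.
J2: 0→4, due 80, tardiness 0
J1: 4→11, due 60, tardiness 0
J7: 11→22, due 30, tardiness 0
J3: 22→34, due 34, tardiness 0
J4: 34→47, due 31, tardiness 16
J6: 47→64, due 70, tardiness 0
J5: 64→85, due 89, tardiness 0
Maximum = 16.

16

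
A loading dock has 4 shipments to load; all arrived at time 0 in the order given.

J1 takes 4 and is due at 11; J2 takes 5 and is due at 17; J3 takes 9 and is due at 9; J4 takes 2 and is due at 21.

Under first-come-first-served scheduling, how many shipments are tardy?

FIFO (arrival order): J1 J2 J3 J4.
J1: 0→4, due 11, tardiness 0
J2: 4→9, due 17, tardiness 0
J3: 9→18, due 9, tardiness 9
J4: 18→20, due 21, tardiness 0
Late shipments: 1.

1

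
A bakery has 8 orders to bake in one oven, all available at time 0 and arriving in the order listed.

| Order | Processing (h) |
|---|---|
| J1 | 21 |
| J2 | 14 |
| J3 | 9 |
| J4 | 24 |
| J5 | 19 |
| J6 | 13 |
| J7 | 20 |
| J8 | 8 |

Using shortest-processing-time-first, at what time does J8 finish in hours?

SPT (increasing processing time): J8 J3 J6 J2 J5 J7 J1 J4.
J8: 0→8

8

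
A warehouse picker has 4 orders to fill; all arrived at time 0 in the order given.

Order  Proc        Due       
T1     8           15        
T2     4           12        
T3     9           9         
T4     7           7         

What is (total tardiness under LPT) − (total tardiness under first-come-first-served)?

LPT (decreasing processing time): T3 T1 T4 T2.
T3: 0→9, due 9, tardiness 0
T1: 9→17, due 15, tardiness 2
T4: 17→24, due 7, tardiness 17
T2: 24→28, due 12, tardiness 16
Sum = 0+2+17+16 = 35.
FIFO (arrival order): T1 T2 T3 T4.
T1: 0→8, due 15, tardiness 0
T2: 8→12, due 12, tardiness 0
T3: 12→21, due 9, tardiness 12
T4: 21→28, due 7, tardiness 21
Sum = 0+0+12+21 = 33.
Difference = 35 − 33 = 2.

2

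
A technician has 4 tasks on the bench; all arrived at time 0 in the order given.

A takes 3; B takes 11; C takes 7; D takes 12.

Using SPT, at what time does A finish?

3

SPT (increasing processing time): A C B D.
A: 0→3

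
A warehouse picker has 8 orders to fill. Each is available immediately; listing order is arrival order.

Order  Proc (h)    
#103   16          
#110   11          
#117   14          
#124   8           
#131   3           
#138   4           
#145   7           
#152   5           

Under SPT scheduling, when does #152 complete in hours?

SPT (increasing processing time): #131 #138 #152 #145 #124 #110 #117 #103.
#131: 0→3
#138: 3→7
#152: 7→12

12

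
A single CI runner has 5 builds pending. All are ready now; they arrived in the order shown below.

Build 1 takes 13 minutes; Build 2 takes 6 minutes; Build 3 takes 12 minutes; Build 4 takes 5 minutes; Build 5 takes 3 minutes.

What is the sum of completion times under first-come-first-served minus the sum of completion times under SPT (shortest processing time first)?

FIFO (arrival order): Build 1 Build 2 Build 3 Build 4 Build 5.
Build 1: 0→13
Build 2: 13→19
Build 3: 19→31
Build 4: 31→36
Build 5: 36→39
Sum = 13+19+31+36+39 = 138.
SPT (increasing processing time): Build 5 Build 4 Build 2 Build 3 Build 1.
Build 5: 0→3
Build 4: 3→8
Build 2: 8→14
Build 3: 14→26
Build 1: 26→39
Sum = 3+8+14+26+39 = 90.
Difference = 138 − 90 = 48.

48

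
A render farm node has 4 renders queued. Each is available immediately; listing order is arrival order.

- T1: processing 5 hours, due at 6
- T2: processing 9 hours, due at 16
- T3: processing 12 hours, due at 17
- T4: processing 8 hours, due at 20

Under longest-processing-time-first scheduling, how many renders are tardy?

LPT (decreasing processing time): T3 T2 T4 T1.
T3: 0→12, due 17, tardiness 0
T2: 12→21, due 16, tardiness 5
T4: 21→29, due 20, tardiness 9
T1: 29→34, due 6, tardiness 28
Late renders: 3.

3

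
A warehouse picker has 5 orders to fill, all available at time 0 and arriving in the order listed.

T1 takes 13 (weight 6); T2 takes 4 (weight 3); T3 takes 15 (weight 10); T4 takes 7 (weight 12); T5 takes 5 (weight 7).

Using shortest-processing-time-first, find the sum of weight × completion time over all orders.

881

SPT (increasing processing time): T2 T5 T4 T1 T3.
T2: finishes 4, weight 3, w·C = 12
T5: finishes 9, weight 7, w·C = 63
T4: finishes 16, weight 12, w·C = 192
T1: finishes 29, weight 6, w·C = 174
T3: finishes 44, weight 10, w·C = 440
Sum = 12+63+192+174+440 = 881.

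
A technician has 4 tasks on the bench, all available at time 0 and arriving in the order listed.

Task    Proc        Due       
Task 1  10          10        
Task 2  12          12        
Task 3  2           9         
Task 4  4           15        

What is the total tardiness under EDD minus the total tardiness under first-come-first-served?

EDD (increasing due date): Task 3 Task 1 Task 2 Task 4.
Task 3: 0→2, due 9, tardiness 0
Task 1: 2→12, due 10, tardiness 2
Task 2: 12→24, due 12, tardiness 12
Task 4: 24→28, due 15, tardiness 13
Sum = 0+2+12+13 = 27.
FIFO (arrival order): Task 1 Task 2 Task 3 Task 4.
Task 1: 0→10, due 10, tardiness 0
Task 2: 10→22, due 12, tardiness 10
Task 3: 22→24, due 9, tardiness 15
Task 4: 24→28, due 15, tardiness 13
Sum = 0+10+15+13 = 38.
Difference = 27 − 38 = -11.

-11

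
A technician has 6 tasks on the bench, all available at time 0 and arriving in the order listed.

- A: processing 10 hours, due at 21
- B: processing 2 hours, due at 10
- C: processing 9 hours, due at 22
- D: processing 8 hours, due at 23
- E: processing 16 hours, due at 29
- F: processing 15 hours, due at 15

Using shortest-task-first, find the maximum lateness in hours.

31

SPT (increasing processing time): B D C A F E.
B: 0→2, due 10, lateness -8
D: 2→10, due 23, lateness -13
C: 10→19, due 22, lateness -3
A: 19→29, due 21, lateness 8
F: 29→44, due 15, lateness 29
E: 44→60, due 29, lateness 31
Maximum = 31.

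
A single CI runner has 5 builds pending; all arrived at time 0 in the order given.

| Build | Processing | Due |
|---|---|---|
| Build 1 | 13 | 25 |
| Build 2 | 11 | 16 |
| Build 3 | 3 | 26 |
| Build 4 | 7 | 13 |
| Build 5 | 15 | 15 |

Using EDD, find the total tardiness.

EDD (increasing due date): Build 4 Build 5 Build 2 Build 1 Build 3.
Build 4: 0→7, due 13, tardiness 0
Build 5: 7→22, due 15, tardiness 7
Build 2: 22→33, due 16, tardiness 17
Build 1: 33→46, due 25, tardiness 21
Build 3: 46→49, due 26, tardiness 23
Sum = 0+7+17+21+23 = 68.

68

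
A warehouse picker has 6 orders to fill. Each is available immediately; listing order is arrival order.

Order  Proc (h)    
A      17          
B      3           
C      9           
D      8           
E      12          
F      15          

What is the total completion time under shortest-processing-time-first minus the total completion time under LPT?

SPT (increasing processing time): B D C E F A.
B: 0→3
D: 3→11
C: 11→20
E: 20→32
F: 32→47
A: 47→64
Sum = 3+11+20+32+47+64 = 177.
LPT (decreasing processing time): A F E C D B.
A: 0→17
F: 17→32
E: 32→44
C: 44→53
D: 53→61
B: 61→64
Sum = 17+32+44+53+61+64 = 271.
Difference = 177 − 271 = -94.

-94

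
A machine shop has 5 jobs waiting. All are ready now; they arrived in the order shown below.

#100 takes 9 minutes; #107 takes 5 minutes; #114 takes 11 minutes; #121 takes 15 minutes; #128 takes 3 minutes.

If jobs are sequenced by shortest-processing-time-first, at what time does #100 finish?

SPT (increasing processing time): #128 #107 #100 #114 #121.
#128: 0→3
#107: 3→8
#100: 8→17

17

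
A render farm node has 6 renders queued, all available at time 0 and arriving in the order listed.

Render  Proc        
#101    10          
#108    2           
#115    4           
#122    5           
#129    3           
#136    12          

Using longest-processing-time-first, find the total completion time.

162

LPT (decreasing processing time): #136 #101 #122 #115 #129 #108.
#136: 0→12
#101: 12→22
#122: 22→27
#115: 27→31
#129: 31→34
#108: 34→36
Sum = 12+22+27+31+34+36 = 162.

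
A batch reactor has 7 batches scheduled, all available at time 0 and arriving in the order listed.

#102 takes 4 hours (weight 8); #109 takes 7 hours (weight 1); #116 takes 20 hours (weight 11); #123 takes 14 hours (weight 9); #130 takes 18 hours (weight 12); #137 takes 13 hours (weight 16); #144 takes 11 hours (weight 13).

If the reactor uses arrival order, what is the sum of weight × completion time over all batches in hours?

3892

FIFO (arrival order): #102 #109 #116 #123 #130 #137 #144.
#102: finishes 4, weight 8, w·C = 32
#109: finishes 11, weight 1, w·C = 11
#116: finishes 31, weight 11, w·C = 341
#123: finishes 45, weight 9, w·C = 405
#130: finishes 63, weight 12, w·C = 756
#137: finishes 76, weight 16, w·C = 1216
#144: finishes 87, weight 13, w·C = 1131
Sum = 32+11+341+405+756+1216+1131 = 3892.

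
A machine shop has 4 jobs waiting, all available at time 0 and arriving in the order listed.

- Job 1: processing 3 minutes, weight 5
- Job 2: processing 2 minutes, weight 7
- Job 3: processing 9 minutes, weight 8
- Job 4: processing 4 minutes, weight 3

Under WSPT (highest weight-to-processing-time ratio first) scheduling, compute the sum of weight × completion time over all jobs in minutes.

WSPT (decreasing weight/processing-time ratio): Job 2 Job 1 Job 3 Job 4.
Job 2: finishes 2, weight 7, w·C = 14
Job 1: finishes 5, weight 5, w·C = 25
Job 3: finishes 14, weight 8, w·C = 112
Job 4: finishes 18, weight 3, w·C = 54
Sum = 14+25+112+54 = 205.

205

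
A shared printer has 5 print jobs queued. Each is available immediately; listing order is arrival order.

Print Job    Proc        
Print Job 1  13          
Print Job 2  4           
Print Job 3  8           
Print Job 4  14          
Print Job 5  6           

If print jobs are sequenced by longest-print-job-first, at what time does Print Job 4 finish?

LPT (decreasing processing time): Print Job 4 Print Job 1 Print Job 3 Print Job 5 Print Job 2.
Print Job 4: 0→14

14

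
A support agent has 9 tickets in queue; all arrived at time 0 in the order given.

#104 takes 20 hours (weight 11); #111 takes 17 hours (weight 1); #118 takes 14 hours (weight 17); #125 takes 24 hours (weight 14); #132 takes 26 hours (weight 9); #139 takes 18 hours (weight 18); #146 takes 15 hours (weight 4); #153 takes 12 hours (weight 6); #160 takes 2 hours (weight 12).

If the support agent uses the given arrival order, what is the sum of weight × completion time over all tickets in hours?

FIFO (arrival order): #104 #111 #118 #125 #132 #139 #146 #153 #160.
#104: finishes 20, weight 11, w·C = 220
#111: finishes 37, weight 1, w·C = 37
#118: finishes 51, weight 17, w·C = 867
#125: finishes 75, weight 14, w·C = 1050
#132: finishes 101, weight 9, w·C = 909
#139: finishes 119, weight 18, w·C = 2142
#146: finishes 134, weight 4, w·C = 536
#153: finishes 146, weight 6, w·C = 876
#160: finishes 148, weight 12, w·C = 1776
Sum = 220+37+867+1050+909+2142+536+876+1776 = 8413.

8413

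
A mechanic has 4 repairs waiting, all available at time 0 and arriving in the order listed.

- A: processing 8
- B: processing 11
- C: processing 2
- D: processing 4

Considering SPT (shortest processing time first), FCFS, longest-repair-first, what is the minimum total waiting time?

SPT (increasing processing time): C D A B.
C: waits 0, runs 0→2
D: waits 2, runs 2→6
A: waits 6, runs 6→14
B: waits 14, runs 14→25
Sum = 0+2+6+14 = 22.
FIFO (arrival order): A B C D.
A: waits 0, runs 0→8
B: waits 8, runs 8→19
C: waits 19, runs 19→21
D: waits 21, runs 21→25
Sum = 0+8+19+21 = 48.
LPT (decreasing processing time): B A D C.
B: waits 0, runs 0→11
A: waits 11, runs 11→19
D: waits 19, runs 19→23
C: waits 23, runs 23→25
Sum = 0+11+19+23 = 53.
SPT 22, FIFO 48, LPT 53 → minimum 22.

22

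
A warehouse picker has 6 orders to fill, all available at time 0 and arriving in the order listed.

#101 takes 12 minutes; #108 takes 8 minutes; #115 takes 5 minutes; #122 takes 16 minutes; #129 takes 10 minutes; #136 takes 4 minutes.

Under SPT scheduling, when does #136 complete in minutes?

SPT (increasing processing time): #136 #115 #108 #129 #101 #122.
#136: 0→4

4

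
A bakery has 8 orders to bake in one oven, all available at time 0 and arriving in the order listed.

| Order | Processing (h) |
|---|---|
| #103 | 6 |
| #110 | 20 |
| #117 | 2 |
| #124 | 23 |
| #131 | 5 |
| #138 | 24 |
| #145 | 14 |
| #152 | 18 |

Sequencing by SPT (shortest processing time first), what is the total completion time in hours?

359

SPT (increasing processing time): #117 #131 #103 #145 #152 #110 #124 #138.
#117: 0→2
#131: 2→7
#103: 7→13
#145: 13→27
#152: 27→45
#110: 45→65
#124: 65→88
#138: 88→112
Sum = 2+7+13+27+45+65+88+112 = 359.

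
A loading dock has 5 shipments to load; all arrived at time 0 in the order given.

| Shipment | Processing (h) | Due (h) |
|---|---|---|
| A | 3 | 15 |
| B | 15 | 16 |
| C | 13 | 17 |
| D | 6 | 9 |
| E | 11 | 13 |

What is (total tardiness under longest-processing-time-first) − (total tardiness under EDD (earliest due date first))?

LPT (decreasing processing time): B C E D A.
B: 0→15, due 16, tardiness 0
C: 15→28, due 17, tardiness 11
E: 28→39, due 13, tardiness 26
D: 39→45, due 9, tardiness 36
A: 45→48, due 15, tardiness 33
Sum = 0+11+26+36+33 = 106.
EDD (increasing due date): D E A B C.
D: 0→6, due 9, tardiness 0
E: 6→17, due 13, tardiness 4
A: 17→20, due 15, tardiness 5
B: 20→35, due 16, tardiness 19
C: 35→48, due 17, tardiness 31
Sum = 0+4+5+19+31 = 59.
Difference = 106 − 59 = 47.

47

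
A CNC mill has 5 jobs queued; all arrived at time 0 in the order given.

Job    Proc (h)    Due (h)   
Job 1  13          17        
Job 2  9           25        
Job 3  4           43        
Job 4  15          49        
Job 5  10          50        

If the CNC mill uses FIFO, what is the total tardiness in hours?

FIFO (arrival order): Job 1 Job 2 Job 3 Job 4 Job 5.
Job 1: 0→13, due 17, tardiness 0
Job 2: 13→22, due 25, tardiness 0
Job 3: 22→26, due 43, tardiness 0
Job 4: 26→41, due 49, tardiness 0
Job 5: 41→51, due 50, tardiness 1
Sum = 0+0+0+0+1 = 1.

1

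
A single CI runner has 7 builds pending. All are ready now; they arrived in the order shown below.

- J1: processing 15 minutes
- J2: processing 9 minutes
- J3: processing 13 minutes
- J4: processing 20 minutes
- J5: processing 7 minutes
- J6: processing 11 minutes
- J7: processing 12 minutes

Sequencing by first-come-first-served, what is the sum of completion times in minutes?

FIFO (arrival order): J1 J2 J3 J4 J5 J6 J7.
J1: 0→15
J2: 15→24
J3: 24→37
J4: 37→57
J5: 57→64
J6: 64→75
J7: 75→87
Sum = 15+24+37+57+64+75+87 = 359.

359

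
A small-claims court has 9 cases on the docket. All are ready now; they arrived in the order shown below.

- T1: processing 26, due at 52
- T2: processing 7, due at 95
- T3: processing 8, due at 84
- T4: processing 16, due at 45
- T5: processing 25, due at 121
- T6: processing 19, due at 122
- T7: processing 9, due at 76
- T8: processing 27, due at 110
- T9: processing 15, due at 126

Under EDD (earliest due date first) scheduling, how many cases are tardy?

2

EDD (increasing due date): T4 T1 T7 T3 T2 T8 T5 T6 T9.
T4: 0→16, due 45, tardiness 0
T1: 16→42, due 52, tardiness 0
T7: 42→51, due 76, tardiness 0
T3: 51→59, due 84, tardiness 0
T2: 59→66, due 95, tardiness 0
T8: 66→93, due 110, tardiness 0
T5: 93→118, due 121, tardiness 0
T6: 118→137, due 122, tardiness 15
T9: 137→152, due 126, tardiness 26
Late cases: 2.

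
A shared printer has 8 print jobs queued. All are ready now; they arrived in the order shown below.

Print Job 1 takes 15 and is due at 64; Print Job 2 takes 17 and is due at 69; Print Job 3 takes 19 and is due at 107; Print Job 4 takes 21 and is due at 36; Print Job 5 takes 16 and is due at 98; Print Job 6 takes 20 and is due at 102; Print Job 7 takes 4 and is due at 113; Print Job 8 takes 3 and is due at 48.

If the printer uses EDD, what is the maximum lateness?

4

EDD (increasing due date): Print Job 4 Print Job 8 Print Job 1 Print Job 2 Print Job 5 Print Job 6 Print Job 3 Print Job 7.
Print Job 4: 0→21, due 36, lateness -15
Print Job 8: 21→24, due 48, lateness -24
Print Job 1: 24→39, due 64, lateness -25
Print Job 2: 39→56, due 69, lateness -13
Print Job 5: 56→72, due 98, lateness -26
Print Job 6: 72→92, due 102, lateness -10
Print Job 3: 92→111, due 107, lateness 4
Print Job 7: 111→115, due 113, lateness 2
Maximum = 4.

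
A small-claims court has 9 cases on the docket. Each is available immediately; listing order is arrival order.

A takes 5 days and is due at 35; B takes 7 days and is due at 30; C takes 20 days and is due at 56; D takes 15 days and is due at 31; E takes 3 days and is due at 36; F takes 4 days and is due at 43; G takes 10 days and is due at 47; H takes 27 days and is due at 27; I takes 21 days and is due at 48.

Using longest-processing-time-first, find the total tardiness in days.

392

LPT (decreasing processing time): H I C D G B A F E.
H: 0→27, due 27, tardiness 0
I: 27→48, due 48, tardiness 0
C: 48→68, due 56, tardiness 12
D: 68→83, due 31, tardiness 52
G: 83→93, due 47, tardiness 46
B: 93→100, due 30, tardiness 70
A: 100→105, due 35, tardiness 70
F: 105→109, due 43, tardiness 66
E: 109→112, due 36, tardiness 76
Sum = 0+0+12+52+46+70+70+66+76 = 392.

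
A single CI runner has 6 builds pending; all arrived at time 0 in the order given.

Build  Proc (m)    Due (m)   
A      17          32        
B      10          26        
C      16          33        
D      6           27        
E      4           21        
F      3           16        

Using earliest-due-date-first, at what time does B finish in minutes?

17

EDD (increasing due date): F E B D A C.
F: 0→3
E: 3→7
B: 7→17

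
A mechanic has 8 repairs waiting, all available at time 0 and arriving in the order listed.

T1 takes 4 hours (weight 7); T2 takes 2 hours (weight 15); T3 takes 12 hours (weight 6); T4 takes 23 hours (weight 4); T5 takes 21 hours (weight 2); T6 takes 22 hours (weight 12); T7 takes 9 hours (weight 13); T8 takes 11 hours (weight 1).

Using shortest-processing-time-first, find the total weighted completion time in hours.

2027

SPT (increasing processing time): T2 T1 T7 T8 T3 T5 T6 T4.
T2: finishes 2, weight 15, w·C = 30
T1: finishes 6, weight 7, w·C = 42
T7: finishes 15, weight 13, w·C = 195
T8: finishes 26, weight 1, w·C = 26
T3: finishes 38, weight 6, w·C = 228
T5: finishes 59, weight 2, w·C = 118
T6: finishes 81, weight 12, w·C = 972
T4: finishes 104, weight 4, w·C = 416
Sum = 30+42+195+26+228+118+972+416 = 2027.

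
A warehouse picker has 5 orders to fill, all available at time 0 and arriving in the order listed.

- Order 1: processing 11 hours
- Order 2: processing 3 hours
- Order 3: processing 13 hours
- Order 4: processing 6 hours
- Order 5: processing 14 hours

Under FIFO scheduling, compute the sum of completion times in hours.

132

FIFO (arrival order): Order 1 Order 2 Order 3 Order 4 Order 5.
Order 1: 0→11
Order 2: 11→14
Order 3: 14→27
Order 4: 27→33
Order 5: 33→47
Sum = 11+14+27+33+47 = 132.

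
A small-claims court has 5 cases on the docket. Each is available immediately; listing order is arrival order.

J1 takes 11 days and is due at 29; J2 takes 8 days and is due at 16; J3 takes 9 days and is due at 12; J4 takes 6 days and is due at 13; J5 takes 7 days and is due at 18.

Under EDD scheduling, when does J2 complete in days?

EDD (increasing due date): J3 J4 J2 J5 J1.
J3: 0→9
J4: 9→15
J2: 15→23

23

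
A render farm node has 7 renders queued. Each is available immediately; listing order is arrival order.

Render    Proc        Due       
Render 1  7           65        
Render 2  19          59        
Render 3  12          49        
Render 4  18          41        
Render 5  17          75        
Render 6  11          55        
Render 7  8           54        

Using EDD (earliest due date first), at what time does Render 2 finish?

68

EDD (increasing due date): Render 4 Render 3 Render 7 Render 6 Render 2 Render 1 Render 5.
Render 4: 0→18
Render 3: 18→30
Render 7: 30→38
Render 6: 38→49
Render 2: 49→68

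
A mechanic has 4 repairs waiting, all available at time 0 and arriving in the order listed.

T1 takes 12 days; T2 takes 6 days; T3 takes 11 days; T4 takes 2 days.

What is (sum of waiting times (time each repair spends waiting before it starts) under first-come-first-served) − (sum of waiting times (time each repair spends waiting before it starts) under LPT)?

-5

FIFO (arrival order): T1 T2 T3 T4.
T1: waits 0, runs 0→12
T2: waits 12, runs 12→18
T3: waits 18, runs 18→29
T4: waits 29, runs 29→31
Sum = 0+12+18+29 = 59.
LPT (decreasing processing time): T1 T3 T2 T4.
T1: waits 0, runs 0→12
T3: waits 12, runs 12→23
T2: waits 23, runs 23→29
T4: waits 29, runs 29→31
Sum = 0+12+23+29 = 64.
Difference = 59 − 64 = -5.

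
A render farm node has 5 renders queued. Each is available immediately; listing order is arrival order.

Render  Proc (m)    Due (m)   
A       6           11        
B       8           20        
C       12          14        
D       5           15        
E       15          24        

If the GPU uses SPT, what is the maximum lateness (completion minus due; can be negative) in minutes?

SPT (increasing processing time): D A B C E.
D: 0→5, due 15, lateness -10
A: 5→11, due 11, lateness 0
B: 11→19, due 20, lateness -1
C: 19→31, due 14, lateness 17
E: 31→46, due 24, lateness 22
Maximum = 22.

22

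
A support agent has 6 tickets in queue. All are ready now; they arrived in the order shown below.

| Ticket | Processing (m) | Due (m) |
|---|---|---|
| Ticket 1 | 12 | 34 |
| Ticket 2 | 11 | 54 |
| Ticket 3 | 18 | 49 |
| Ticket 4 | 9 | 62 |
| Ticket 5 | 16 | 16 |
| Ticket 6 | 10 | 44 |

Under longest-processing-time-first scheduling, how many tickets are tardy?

5

LPT (decreasing processing time): Ticket 3 Ticket 5 Ticket 1 Ticket 2 Ticket 6 Ticket 4.
Ticket 3: 0→18, due 49, tardiness 0
Ticket 5: 18→34, due 16, tardiness 18
Ticket 1: 34→46, due 34, tardiness 12
Ticket 2: 46→57, due 54, tardiness 3
Ticket 6: 57→67, due 44, tardiness 23
Ticket 4: 67→76, due 62, tardiness 14
Late tickets: 5.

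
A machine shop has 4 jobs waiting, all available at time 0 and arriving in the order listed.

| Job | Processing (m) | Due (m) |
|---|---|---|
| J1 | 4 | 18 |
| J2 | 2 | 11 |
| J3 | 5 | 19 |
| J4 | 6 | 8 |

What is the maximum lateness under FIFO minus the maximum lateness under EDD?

11

FIFO (arrival order): J1 J2 J3 J4.
J1: 0→4, due 18, lateness -14
J2: 4→6, due 11, lateness -5
J3: 6→11, due 19, lateness -8
J4: 11→17, due 8, lateness 9
Maximum = 9.
EDD (increasing due date): J4 J2 J1 J3.
J4: 0→6, due 8, lateness -2
J2: 6→8, due 11, lateness -3
J1: 8→12, due 18, lateness -6
J3: 12→17, due 19, lateness -2
Maximum = -2.
Difference = 9 − -2 = 11.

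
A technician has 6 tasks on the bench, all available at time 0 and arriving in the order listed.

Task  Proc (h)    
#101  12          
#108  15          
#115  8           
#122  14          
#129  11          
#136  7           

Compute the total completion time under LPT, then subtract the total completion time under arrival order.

LPT (decreasing processing time): #108 #122 #101 #129 #115 #136.
#108: 0→15
#122: 15→29
#101: 29→41
#129: 41→52
#115: 52→60
#136: 60→67
Sum = 15+29+41+52+60+67 = 264.
FIFO (arrival order): #101 #108 #115 #122 #129 #136.
#101: 0→12
#108: 12→27
#115: 27→35
#122: 35→49
#129: 49→60
#136: 60→67
Sum = 12+27+35+49+60+67 = 250.
Difference = 264 − 250 = 14.

14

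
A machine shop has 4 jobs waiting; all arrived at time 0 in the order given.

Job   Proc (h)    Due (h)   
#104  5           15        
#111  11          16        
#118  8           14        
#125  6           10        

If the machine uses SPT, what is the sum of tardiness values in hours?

SPT (increasing processing time): #104 #125 #118 #111.
#104: 0→5, due 15, tardiness 0
#125: 5→11, due 10, tardiness 1
#118: 11→19, due 14, tardiness 5
#111: 19→30, due 16, tardiness 14
Sum = 0+1+5+14 = 20.

20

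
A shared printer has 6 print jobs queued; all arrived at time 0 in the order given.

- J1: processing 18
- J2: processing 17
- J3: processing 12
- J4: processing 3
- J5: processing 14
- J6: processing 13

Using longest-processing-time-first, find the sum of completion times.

LPT (decreasing processing time): J1 J2 J5 J6 J3 J4.
J1: 0→18
J2: 18→35
J5: 35→49
J6: 49→62
J3: 62→74
J4: 74→77
Sum = 18+35+49+62+74+77 = 315.

315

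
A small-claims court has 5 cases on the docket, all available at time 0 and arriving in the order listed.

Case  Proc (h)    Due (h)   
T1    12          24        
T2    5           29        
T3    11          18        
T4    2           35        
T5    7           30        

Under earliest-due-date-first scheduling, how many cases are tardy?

EDD (increasing due date): T3 T1 T2 T5 T4.
T3: 0→11, due 18, tardiness 0
T1: 11→23, due 24, tardiness 0
T2: 23→28, due 29, tardiness 0
T5: 28→35, due 30, tardiness 5
T4: 35→37, due 35, tardiness 2
Late cases: 2.

2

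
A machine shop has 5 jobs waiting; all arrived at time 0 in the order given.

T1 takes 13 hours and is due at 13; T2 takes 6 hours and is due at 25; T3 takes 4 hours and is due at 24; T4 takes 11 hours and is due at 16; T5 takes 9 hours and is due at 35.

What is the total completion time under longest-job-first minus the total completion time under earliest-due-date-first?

10

LPT (decreasing processing time): T1 T4 T5 T2 T3.
T1: 0→13
T4: 13→24
T5: 24→33
T2: 33→39
T3: 39→43
Sum = 13+24+33+39+43 = 152.
EDD (increasing due date): T1 T4 T3 T2 T5.
T1: 0→13
T4: 13→24
T3: 24→28
T2: 28→34
T5: 34→43
Sum = 13+24+28+34+43 = 142.
Difference = 152 − 142 = 10.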